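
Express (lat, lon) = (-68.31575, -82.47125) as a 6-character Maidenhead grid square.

Offset from 180°W / 90°S: lon 97.5288°, lat 21.6843°.
Field: lon ⌊97.5288/20⌋ = 4 → E; lat ⌊21.6843/10⌋ = 2 → C.
Square: lon ⌊17.5288/2⌋ = 8; lat ⌊1.6843/1⌋ = 1.
Subsquare: lon ⌊1.5288/0.0833333⌋ = 18 → s; lat ⌊0.6843/0.0416667⌋ = 16 → q.

EC81sq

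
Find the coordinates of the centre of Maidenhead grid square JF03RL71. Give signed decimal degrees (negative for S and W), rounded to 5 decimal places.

-36.53542, 1.47917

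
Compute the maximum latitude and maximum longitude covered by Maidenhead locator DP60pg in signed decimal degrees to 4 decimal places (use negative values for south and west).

60.2917, -106.6667

Field D=3, P=15: +3·20° lon, +15·10° lat → SW at lon -120°, lat 60°.
Square 6, 0: +6·2° lon, +0·1° lat → SW at lon -108°, lat 60°.
Subsquare p=15, g=6: +15·0.0833333° lon, +6·0.0416667° lat → SW at lon -106.75°, lat 60.25°.
Cell spans 0.0833333° lon × 0.0416667° lat. NE corner is SW corner plus one full cell.
latitude 60.2917, longitude -106.6667.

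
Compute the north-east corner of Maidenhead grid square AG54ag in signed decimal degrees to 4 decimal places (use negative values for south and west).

Field A=0, G=6: +0·20° lon, +6·10° lat → SW at lon -180°, lat -30°.
Square 5, 4: +5·2° lon, +4·1° lat → SW at lon -170°, lat -26°.
Subsquare a=0, g=6: +0·0.0833333° lon, +6·0.0416667° lat → SW at lon -170°, lat -25.75°.
Cell spans 0.0833333° lon × 0.0416667° lat. NE corner is SW corner plus one full cell.
latitude -25.7083, longitude -169.9167.

-25.7083, -169.9167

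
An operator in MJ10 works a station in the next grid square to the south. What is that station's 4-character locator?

Latitude square 0; −1 → -1, wraps to 9, carry into field.
Latitude field J = 9; −1 → 8 = I.
The longitude characters are unchanged.

MI19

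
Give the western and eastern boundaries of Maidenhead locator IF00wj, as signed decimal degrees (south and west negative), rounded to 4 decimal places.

Field I=8, F=5: +8·20° lon, +5·10° lat → SW at lon -20°, lat -40°.
Square 0, 0: +0·2° lon, +0·1° lat → SW at lon -20°, lat -40°.
Subsquare w=22, j=9: +22·0.0833333° lon, +9·0.0416667° lat → SW at lon -18.1667°, lat -39.625°.
Cell spans 0.0833333° lon × 0.0416667° lat.
west -18.1667, east -18.0833.

-18.1667, -18.0833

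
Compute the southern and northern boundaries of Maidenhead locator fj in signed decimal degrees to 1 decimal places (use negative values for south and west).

0.0, 10.0

Field F=5, J=9: +5·20° lon, +9·10° lat → SW at lon -80°, lat 0°.
Cell spans 20° lon × 10° lat.
south 0.0, north 10.0.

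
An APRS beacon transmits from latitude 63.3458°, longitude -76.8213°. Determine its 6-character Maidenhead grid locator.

FP13oi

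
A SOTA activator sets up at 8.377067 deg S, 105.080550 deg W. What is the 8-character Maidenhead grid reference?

DI71lo09

Shift to the Maidenhead origin (180°W, 90°S): lon 74.91945, lat 81.62293.
Field (20°×10°, letters A–R): lon ⌊74.91945/20⌋ = 3 → D; lat ⌊81.62293/10⌋ = 8 → I.
Square (2°×1°, digits 0–9): lon ⌊14.91945/2⌋ = 7; lat ⌊1.62293/1⌋ = 1.
Subsquare (5′×2.5′, letters a–x): lon ⌊0.91945/0.0833333⌋ = 11 → l; lat ⌊0.62293/0.0416667⌋ = 14 → o.
Extended square (30″×15″, digits 0–9): lon ⌊0.00278/0.00833333⌋ = 0; lat ⌊0.03960/0.00416667⌋ = 9.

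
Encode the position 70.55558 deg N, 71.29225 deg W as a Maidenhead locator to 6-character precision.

Shift to the Maidenhead origin (180°W, 90°S): lon 108.7078, lat 160.5556.
Field: lon ⌊108.7078/20⌋ = 5 → F; lat ⌊160.5556/10⌋ = 16 → Q.
Square: lon ⌊8.7078/2⌋ = 4; lat ⌊0.5556/1⌋ = 0.
Subsquare: lon ⌊0.7078/0.0833333⌋ = 8 → i; lat ⌊0.5556/0.0416667⌋ = 13 → n.

FQ40in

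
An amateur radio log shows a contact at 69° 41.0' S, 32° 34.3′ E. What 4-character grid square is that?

KC60

Offset from 180°W / 90°S: lon 212.57°, lat 20.32°.
Field: 212.57/20 → 10 → K, 20.32/10 → 2 → C; chars KC.
Square: 12.57/2 → 6, 0.32/1 → 0; chars 60.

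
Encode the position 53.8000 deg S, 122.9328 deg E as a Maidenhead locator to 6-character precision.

PD16le

Offset from 180°W / 90°S: lon 302.9328°, lat 36.2000°.
Field: 302.9328/20 → 15 → P, 36.2000/10 → 3 → D; chars PD.
Square: 2.9328/2 → 1, 6.2000/1 → 6; chars 16.
Subsquare: 0.9328/0.0833333 → 11 → l, 0.2000/0.0416667 → 4 → e; chars le.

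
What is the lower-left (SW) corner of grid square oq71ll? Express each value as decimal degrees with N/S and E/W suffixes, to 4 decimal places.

Field O=14, Q=16: +14·20° lon, +16·10° lat → SW at lon 100°, lat 70°.
Square 7, 1: +7·2° lon, +1·1° lat → SW at lon 114°, lat 71°.
Subsquare l=11, l=11: +11·0.0833333° lon, +11·0.0416667° lat → SW at lon 114.917°, lat 71.4583°.
latitude 71.4583° N, longitude 114.9167° E.

71.4583° N, 114.9167° E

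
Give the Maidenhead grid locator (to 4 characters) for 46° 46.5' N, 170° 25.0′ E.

RN56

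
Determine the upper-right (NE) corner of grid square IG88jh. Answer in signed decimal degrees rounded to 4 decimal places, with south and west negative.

Field I=8, G=6: +8·20° lon, +6·10° lat → SW at lon -20°, lat -30°.
Square 8, 8: +8·2° lon, +8·1° lat → SW at lon -4°, lat -22°.
Subsquare j=9, h=7: +9·0.0833333° lon, +7·0.0416667° lat → SW at lon -3.25°, lat -21.7083°.
Cell spans 0.0833333° lon × 0.0416667° lat. NE corner is SW corner plus one full cell.
latitude -21.6667, longitude -3.1667.

-21.6667, -3.1667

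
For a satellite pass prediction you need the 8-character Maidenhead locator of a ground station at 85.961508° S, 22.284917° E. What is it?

KA14da49

Add 180° to longitude and 90° to latitude: 202.28492, 4.03849.
Field: 202.28492/20 → 10 → K, 4.03849/10 → 0 → A; chars KA.
Square: 2.28492/2 → 1, 4.03849/1 → 4; chars 14.
Subsquare: 0.28492/0.0833333 → 3 → d, 0.03849/0.0416667 → 0 → a; chars da.
Extended square: 0.03492/0.00833333 → 4, 0.03849/0.00416667 → 9; chars 49.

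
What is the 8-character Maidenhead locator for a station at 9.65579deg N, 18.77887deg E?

JJ99jp37

Offset from 180°W / 90°S: lon 198.77887°, lat 99.65579°.
Field (20°×10°, letters A–R): 198.77887/20 → 9 → J, 99.65579/10 → 9 → J; chars JJ.
Square (2°×1°, digits 0–9): 18.77887/2 → 9, 9.65579/1 → 9; chars 99.
Subsquare (5′×2.5′, letters a–x): 0.77887/0.0833333 → 9 → j, 0.65579/0.0416667 → 15 → p; chars jp.
Extended square (30″×15″, digits 0–9): 0.02887/0.00833333 → 3, 0.03079/0.00416667 → 7; chars 37.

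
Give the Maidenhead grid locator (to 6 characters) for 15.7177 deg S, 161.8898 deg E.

RH04wg

Offset from 180°W / 90°S: lon 341.8898°, lat 74.2823°.
Field: 341.8898/20 → 17 → R, 74.2823/10 → 7 → H; chars RH.
Square: 1.8898/2 → 0, 4.2823/1 → 4; chars 04.
Subsquare: 1.8898/0.0833333 → 22 → w, 0.2823/0.0416667 → 6 → g; chars wg.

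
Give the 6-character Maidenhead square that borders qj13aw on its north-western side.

QJ03xx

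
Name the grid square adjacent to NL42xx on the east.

Longitude subsquare x = 23; +1 → 24, wraps to 0 = a, carry into square.
Longitude square 4; +1 → 5.
The latitude characters are unchanged.

NL52ax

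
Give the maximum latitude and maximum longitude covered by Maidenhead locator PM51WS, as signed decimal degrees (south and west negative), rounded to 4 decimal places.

31.7917, 131.9167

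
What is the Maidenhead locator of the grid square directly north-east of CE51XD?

Longitude subsquare x = 23; +1 → 24, wraps to 0 = a, carry into square.
Longitude square 5; +1 → 6.
Latitude subsquare d = 3; +1 → 4 = e.

CE61ae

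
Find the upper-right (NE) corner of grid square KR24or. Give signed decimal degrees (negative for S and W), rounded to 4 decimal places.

84.7500, 25.2500

Field K=10, R=17: +10·20° lon, +17·10° lat → SW at lon 20°, lat 80°.
Square 2, 4: +2·2° lon, +4·1° lat → SW at lon 24°, lat 84°.
Subsquare o=14, r=17: +14·0.0833333° lon, +17·0.0416667° lat → SW at lon 25.1667°, lat 84.7083°.
Cell spans 0.0833333° lon × 0.0416667° lat. NE corner is SW corner plus one full cell.
latitude 84.7500, longitude 25.2500.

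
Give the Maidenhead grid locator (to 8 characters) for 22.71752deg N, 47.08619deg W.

GL62kr92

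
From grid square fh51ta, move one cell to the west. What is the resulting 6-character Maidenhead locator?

Longitude subsquare t = 19; −1 → 18 = s.
The latitude characters are unchanged.

FH51sa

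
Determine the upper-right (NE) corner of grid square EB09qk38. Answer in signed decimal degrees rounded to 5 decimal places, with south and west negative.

-70.54583, -98.63333

Field E=4, B=1: +4·20° lon, +1·10° lat → SW at lon -100°, lat -80°.
Square 0, 9: +0·2° lon, +9·1° lat → SW at lon -100°, lat -71°.
Subsquare q=16, k=10: +16·0.0833333° lon, +10·0.0416667° lat → SW at lon -98.6667°, lat -70.5833°.
Extended square 3, 8: +3·0.00833333° lon, +8·0.00416667° lat → SW at lon -98.6417°, lat -70.55°.
Cell spans 0.00833333° lon × 0.00416667° lat. NE corner is SW corner plus one full cell.
latitude -70.54583, longitude -98.63333.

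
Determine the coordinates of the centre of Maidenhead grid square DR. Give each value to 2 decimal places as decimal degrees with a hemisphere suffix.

Field D=3, R=17: +3·20° lon, +17·10° lat → SW at lon -120°, lat 80°.
Cell spans 20° lon × 10° lat. Centre is SW corner plus half of each.
latitude 85.00° N, longitude 110.00° W.

85.00° N, 110.00° W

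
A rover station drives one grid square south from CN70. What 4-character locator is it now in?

CM79

Latitude square 0; −1 → -1, wraps to 9, carry into field.
Latitude field N = 13; −1 → 12 = M.
The longitude characters are unchanged.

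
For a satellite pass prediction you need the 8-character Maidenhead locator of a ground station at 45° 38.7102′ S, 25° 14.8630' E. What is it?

KE24oi95

Shift to the Maidenhead origin (180°W, 90°S): lon 205.24772, lat 44.35483.
Field (20°×10°, letters A–R): lon ⌊205.24772/20⌋ = 10 → K; lat ⌊44.35483/10⌋ = 4 → E.
Square (2°×1°, digits 0–9): lon ⌊5.24772/2⌋ = 2; lat ⌊4.35483/1⌋ = 4.
Subsquare (5′×2.5′, letters a–x): lon ⌊1.24772/0.0833333⌋ = 14 → o; lat ⌊0.35483/0.0416667⌋ = 8 → i.
Extended square (30″×15″, digits 0–9): lon ⌊0.08105/0.00833333⌋ = 9; lat ⌊0.02150/0.00416667⌋ = 5.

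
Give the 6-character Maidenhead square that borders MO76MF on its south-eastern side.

MO76ne

Longitude subsquare m = 12; +1 → 13 = n.
Latitude subsquare f = 5; −1 → 4 = e.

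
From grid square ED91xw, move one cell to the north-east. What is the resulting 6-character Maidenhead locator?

FD01ax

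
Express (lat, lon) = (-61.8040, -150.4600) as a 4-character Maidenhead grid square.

BC48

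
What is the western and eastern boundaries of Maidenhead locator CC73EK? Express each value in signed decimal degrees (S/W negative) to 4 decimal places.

-125.6667, -125.5833

Field C=2, C=2: +2·20° lon, +2·10° lat → SW at lon -140°, lat -70°.
Square 7, 3: +7·2° lon, +3·1° lat → SW at lon -126°, lat -67°.
Subsquare e=4, k=10: +4·0.0833333° lon, +10·0.0416667° lat → SW at lon -125.667°, lat -66.5833°.
Cell spans 0.0833333° lon × 0.0416667° lat.
west -125.6667, east -125.5833.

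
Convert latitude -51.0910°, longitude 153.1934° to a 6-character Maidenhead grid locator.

Shift to the Maidenhead origin (180°W, 90°S): lon 333.1934, lat 38.9090.
Field: 333.1934/20 → 16 → Q, 38.9090/10 → 3 → D; chars QD.
Square: 13.1934/2 → 6, 8.9090/1 → 8; chars 68.
Subsquare: 1.1934/0.0833333 → 14 → o, 0.9090/0.0416667 → 21 → v; chars ov.

QD68ov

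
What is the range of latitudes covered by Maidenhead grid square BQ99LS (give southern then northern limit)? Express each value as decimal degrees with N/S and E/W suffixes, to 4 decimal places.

79.7500° N, 79.7917° N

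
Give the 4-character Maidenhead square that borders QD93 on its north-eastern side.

RD04

Longitude square 9; +1 → 10, wraps to 0, carry into field.
Longitude field Q = 16; +1 → 17 = R.
Latitude square 3; +1 → 4.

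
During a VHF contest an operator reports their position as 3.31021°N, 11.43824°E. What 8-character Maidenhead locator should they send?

JJ53rh24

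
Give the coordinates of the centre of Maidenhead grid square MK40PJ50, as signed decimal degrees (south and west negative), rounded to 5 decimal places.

10.37708, 69.29583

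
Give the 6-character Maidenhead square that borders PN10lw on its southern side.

Latitude subsquare w = 22; −1 → 21 = v.
The longitude characters are unchanged.

PN10lv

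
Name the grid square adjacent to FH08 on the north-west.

EH99

Longitude square 0; −1 → -1, wraps to 9, carry into field.
Longitude field F = 5; −1 → 4 = E.
Latitude square 8; +1 → 9.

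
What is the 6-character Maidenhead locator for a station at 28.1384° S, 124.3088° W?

CG71uu

Shift to the Maidenhead origin (180°W, 90°S): lon 55.6912, lat 61.8616.
Field: lon ⌊55.6912/20⌋ = 2 → C; lat ⌊61.8616/10⌋ = 6 → G.
Square: lon ⌊15.6912/2⌋ = 7; lat ⌊1.8616/1⌋ = 1.
Subsquare: lon ⌊1.6912/0.0833333⌋ = 20 → u; lat ⌊0.8616/0.0416667⌋ = 20 → u.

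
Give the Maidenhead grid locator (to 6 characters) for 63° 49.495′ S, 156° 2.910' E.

QC86ae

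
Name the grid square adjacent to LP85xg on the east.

LP95ag

Longitude subsquare x = 23; +1 → 24, wraps to 0 = a, carry into square.
Longitude square 8; +1 → 9.
The latitude characters are unchanged.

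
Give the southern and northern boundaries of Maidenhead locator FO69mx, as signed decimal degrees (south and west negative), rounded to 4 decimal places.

59.9583, 60.0000

Field F=5, O=14: +5·20° lon, +14·10° lat → SW at lon -80°, lat 50°.
Square 6, 9: +6·2° lon, +9·1° lat → SW at lon -68°, lat 59°.
Subsquare m=12, x=23: +12·0.0833333° lon, +23·0.0416667° lat → SW at lon -67°, lat 59.9583°.
Cell spans 0.0833333° lon × 0.0416667° lat.
south 59.9583, north 60.0000.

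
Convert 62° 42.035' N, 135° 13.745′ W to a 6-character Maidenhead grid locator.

CP22jq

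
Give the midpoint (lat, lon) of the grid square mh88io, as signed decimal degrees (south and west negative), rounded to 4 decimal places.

Field M=12, H=7: +12·20° lon, +7·10° lat → SW at lon 60°, lat -20°.
Square 8, 8: +8·2° lon, +8·1° lat → SW at lon 76°, lat -12°.
Subsquare i=8, o=14: +8·0.0833333° lon, +14·0.0416667° lat → SW at lon 76.6667°, lat -11.4167°.
Cell spans 0.0833333° lon × 0.0416667° lat. Centre is SW corner plus half of each.
latitude -11.3958, longitude 76.7083.

-11.3958, 76.7083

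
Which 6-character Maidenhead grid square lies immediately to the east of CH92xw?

DH02aw

Longitude subsquare x = 23; +1 → 24, wraps to 0 = a, carry into square.
Longitude square 9; +1 → 10, wraps to 0, carry into field.
Longitude field C = 2; +1 → 3 = D.
The latitude characters are unchanged.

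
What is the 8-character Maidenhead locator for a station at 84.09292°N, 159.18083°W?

BR04jc82

Shift to the Maidenhead origin (180°W, 90°S): lon 20.81917, lat 174.09292.
Field: lon ⌊20.81917/20⌋ = 1 → B; lat ⌊174.09292/10⌋ = 17 → R.
Square: lon ⌊0.81917/2⌋ = 0; lat ⌊4.09292/1⌋ = 4.
Subsquare: lon ⌊0.81917/0.0833333⌋ = 9 → j; lat ⌊0.09292/0.0416667⌋ = 2 → c.
Extended square: lon ⌊0.06917/0.00833333⌋ = 8; lat ⌊0.00959/0.00416667⌋ = 2.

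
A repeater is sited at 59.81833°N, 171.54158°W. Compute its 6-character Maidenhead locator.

AO49ft

Shift to the Maidenhead origin (180°W, 90°S): lon 8.4584, lat 149.8183.
Field: lon ⌊8.4584/20⌋ = 0 → A; lat ⌊149.8183/10⌋ = 14 → O.
Square: lon ⌊8.4584/2⌋ = 4; lat ⌊9.8183/1⌋ = 9.
Subsquare: lon ⌊0.4584/0.0833333⌋ = 5 → f; lat ⌊0.8183/0.0416667⌋ = 19 → t.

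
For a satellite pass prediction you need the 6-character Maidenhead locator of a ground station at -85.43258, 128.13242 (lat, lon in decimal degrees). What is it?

PA44bn

Shift to the Maidenhead origin (180°W, 90°S): lon 308.1324, lat 4.5674.
Field: lon ⌊308.1324/20⌋ = 15 → P; lat ⌊4.5674/10⌋ = 0 → A.
Square: lon ⌊8.1324/2⌋ = 4; lat ⌊4.5674/1⌋ = 4.
Subsquare: lon ⌊0.1324/0.0833333⌋ = 1 → b; lat ⌊0.5674/0.0416667⌋ = 13 → n.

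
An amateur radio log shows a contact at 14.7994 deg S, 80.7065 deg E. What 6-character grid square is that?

NH05ie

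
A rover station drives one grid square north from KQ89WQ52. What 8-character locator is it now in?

KQ89wq53

Latitude extended square 2; +1 → 3.
The longitude characters are unchanged.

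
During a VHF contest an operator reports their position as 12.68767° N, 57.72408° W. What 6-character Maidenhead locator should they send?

GK12dq

Offset from 180°W / 90°S: lon 122.2759°, lat 102.6877°.
Field (20°×10°, letters A–R): 122.2759/20 → 6 → G, 102.6877/10 → 10 → K; chars GK.
Square (2°×1°, digits 0–9): 2.2759/2 → 1, 2.6877/1 → 2; chars 12.
Subsquare (5′×2.5′, letters a–x): 0.2759/0.0833333 → 3 → d, 0.6877/0.0416667 → 16 → q; chars dq.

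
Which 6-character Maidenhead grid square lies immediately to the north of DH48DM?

Latitude subsquare m = 12; +1 → 13 = n.
The longitude characters are unchanged.

DH48dn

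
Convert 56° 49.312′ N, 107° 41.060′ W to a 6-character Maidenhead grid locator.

Shift to the Maidenhead origin (180°W, 90°S): lon 72.3157, lat 146.8219.
Field: 72.3157/20 → 3 → D, 146.8219/10 → 14 → O; chars DO.
Square: 12.3157/2 → 6, 6.8219/1 → 6; chars 66.
Subsquare: 0.3157/0.0833333 → 3 → d, 0.8219/0.0416667 → 19 → t; chars dt.

DO66dt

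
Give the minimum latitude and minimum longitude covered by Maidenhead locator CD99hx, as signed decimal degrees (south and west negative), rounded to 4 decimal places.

-50.0417, -121.4167

Field C=2, D=3: +2·20° lon, +3·10° lat → SW at lon -140°, lat -60°.
Square 9, 9: +9·2° lon, +9·1° lat → SW at lon -122°, lat -51°.
Subsquare h=7, x=23: +7·0.0833333° lon, +23·0.0416667° lat → SW at lon -121.417°, lat -50.0417°.
latitude -50.0417, longitude -121.4167.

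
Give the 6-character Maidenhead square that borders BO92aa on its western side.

BO82xa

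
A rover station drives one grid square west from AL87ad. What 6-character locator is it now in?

AL77xd

Longitude subsquare a = 0; −1 → -1, wraps to 23 = x, carry into square.
Longitude square 8; −1 → 7.
The latitude characters are unchanged.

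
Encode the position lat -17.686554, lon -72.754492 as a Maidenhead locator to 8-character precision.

FH32oh95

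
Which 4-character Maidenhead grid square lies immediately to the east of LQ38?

LQ48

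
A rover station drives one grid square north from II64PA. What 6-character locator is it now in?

Latitude subsquare a = 0; +1 → 1 = b.
The longitude characters are unchanged.

II64pb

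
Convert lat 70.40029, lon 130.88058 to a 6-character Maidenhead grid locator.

Shift to the Maidenhead origin (180°W, 90°S): lon 310.8806, lat 160.4003.
Field (20°×10°, letters A–R): 310.8806/20 → 15 → P, 160.4003/10 → 16 → Q; chars PQ.
Square (2°×1°, digits 0–9): 10.8806/2 → 5, 0.4003/1 → 0; chars 50.
Subsquare (5′×2.5′, letters a–x): 0.8806/0.0833333 → 10 → k, 0.4003/0.0416667 → 9 → j; chars kj.

PQ50kj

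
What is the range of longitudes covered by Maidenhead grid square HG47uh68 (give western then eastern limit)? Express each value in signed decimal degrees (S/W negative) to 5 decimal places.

-30.28333, -30.27500

Field H=7, G=6: +7·20° lon, +6·10° lat → SW at lon -40°, lat -30°.
Square 4, 7: +4·2° lon, +7·1° lat → SW at lon -32°, lat -23°.
Subsquare u=20, h=7: +20·0.0833333° lon, +7·0.0416667° lat → SW at lon -30.3333°, lat -22.7083°.
Extended square 6, 8: +6·0.00833333° lon, +8·0.00416667° lat → SW at lon -30.2833°, lat -22.675°.
Cell spans 0.00833333° lon × 0.00416667° lat.
west -30.28333, east -30.27500.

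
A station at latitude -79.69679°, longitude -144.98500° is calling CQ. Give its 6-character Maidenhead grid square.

BB70mh

Offset from 180°W / 90°S: lon 35.0150°, lat 10.3032°.
Field: 35.0150/20 → 1 → B, 10.3032/10 → 1 → B; chars BB.
Square: 15.0150/2 → 7, 0.3032/1 → 0; chars 70.
Subsquare: 1.0150/0.0833333 → 12 → m, 0.3032/0.0416667 → 7 → h; chars mh.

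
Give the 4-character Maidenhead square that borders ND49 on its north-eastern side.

NE50

Longitude square 4; +1 → 5.
Latitude square 9; +1 → 10, wraps to 0, carry into field.
Latitude field D = 3; +1 → 4 = E.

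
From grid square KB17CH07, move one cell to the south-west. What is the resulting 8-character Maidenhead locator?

Longitude extended square 0; −1 → -1, wraps to 9, carry into subsquare.
Longitude subsquare c = 2; −1 → 1 = b.
Latitude extended square 7; −1 → 6.

KB17bh96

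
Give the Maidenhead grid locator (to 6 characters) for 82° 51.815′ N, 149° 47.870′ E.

Shift to the Maidenhead origin (180°W, 90°S): lon 329.7978, lat 172.8636.
Field (20°×10°, letters A–R): lon ⌊329.7978/20⌋ = 16 → Q; lat ⌊172.8636/10⌋ = 17 → R.
Square (2°×1°, digits 0–9): lon ⌊9.7978/2⌋ = 4; lat ⌊2.8636/1⌋ = 2.
Subsquare (5′×2.5′, letters a–x): lon ⌊1.7978/0.0833333⌋ = 21 → v; lat ⌊0.8636/0.0416667⌋ = 20 → u.

QR42vu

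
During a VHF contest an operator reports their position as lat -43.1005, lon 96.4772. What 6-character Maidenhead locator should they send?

Shift to the Maidenhead origin (180°W, 90°S): lon 276.4772, lat 46.8995.
Field: lon ⌊276.4772/20⌋ = 13 → N; lat ⌊46.8995/10⌋ = 4 → E.
Square: lon ⌊16.4772/2⌋ = 8; lat ⌊6.8995/1⌋ = 6.
Subsquare: lon ⌊0.4772/0.0833333⌋ = 5 → f; lat ⌊0.8995/0.0416667⌋ = 21 → v.

NE86fv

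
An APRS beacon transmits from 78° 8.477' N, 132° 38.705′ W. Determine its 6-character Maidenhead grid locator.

CQ38qd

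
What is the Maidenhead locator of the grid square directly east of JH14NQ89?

Longitude extended square 8; +1 → 9.
The latitude characters are unchanged.

JH14nq99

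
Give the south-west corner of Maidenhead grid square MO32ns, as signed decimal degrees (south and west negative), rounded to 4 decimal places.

52.7500, 67.0833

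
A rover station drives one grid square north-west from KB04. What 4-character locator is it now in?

JB95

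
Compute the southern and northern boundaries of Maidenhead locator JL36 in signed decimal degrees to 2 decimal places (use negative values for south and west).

26.00, 27.00

Field J=9, L=11: +9·20° lon, +11·10° lat → SW at lon 0°, lat 20°.
Square 3, 6: +3·2° lon, +6·1° lat → SW at lon 6°, lat 26°.
Cell spans 2° lon × 1° lat.
south 26.00, north 27.00.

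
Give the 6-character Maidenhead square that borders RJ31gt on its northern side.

RJ31gu

Latitude subsquare t = 19; +1 → 20 = u.
The longitude characters are unchanged.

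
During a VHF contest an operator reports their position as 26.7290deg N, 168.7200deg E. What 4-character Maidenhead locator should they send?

Shift to the Maidenhead origin (180°W, 90°S): lon 348.72, lat 116.73.
Field: lon ⌊348.72/20⌋ = 17 → R; lat ⌊116.73/10⌋ = 11 → L.
Square: lon ⌊8.72/2⌋ = 4; lat ⌊6.73/1⌋ = 6.

RL46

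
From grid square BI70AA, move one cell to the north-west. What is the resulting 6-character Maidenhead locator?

BI60xb

Longitude subsquare a = 0; −1 → -1, wraps to 23 = x, carry into square.
Longitude square 7; −1 → 6.
Latitude subsquare a = 0; +1 → 1 = b.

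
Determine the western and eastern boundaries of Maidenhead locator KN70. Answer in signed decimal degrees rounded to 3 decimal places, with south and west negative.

34.000, 36.000

Field K=10, N=13: +10·20° lon, +13·10° lat → SW at lon 20°, lat 40°.
Square 7, 0: +7·2° lon, +0·1° lat → SW at lon 34°, lat 40°.
Cell spans 2° lon × 1° lat.
west 34.000, east 36.000.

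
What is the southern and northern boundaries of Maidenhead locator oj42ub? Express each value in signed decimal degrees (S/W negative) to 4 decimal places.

Field O=14, J=9: +14·20° lon, +9·10° lat → SW at lon 100°, lat 0°.
Square 4, 2: +4·2° lon, +2·1° lat → SW at lon 108°, lat 2°.
Subsquare u=20, b=1: +20·0.0833333° lon, +1·0.0416667° lat → SW at lon 109.667°, lat 2.04167°.
Cell spans 0.0833333° lon × 0.0416667° lat.
south 2.0417, north 2.0833.

2.0417, 2.0833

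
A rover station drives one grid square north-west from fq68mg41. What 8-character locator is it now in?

Longitude extended square 4; −1 → 3.
Latitude extended square 1; +1 → 2.

FQ68mg32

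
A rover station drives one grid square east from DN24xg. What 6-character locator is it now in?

DN34ag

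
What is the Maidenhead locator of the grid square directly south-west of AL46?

AL35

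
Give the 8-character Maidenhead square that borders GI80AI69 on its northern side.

GI80aj60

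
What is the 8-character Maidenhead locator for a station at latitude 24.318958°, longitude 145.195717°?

QL24oh36

Shift to the Maidenhead origin (180°W, 90°S): lon 325.19572, lat 114.31896.
Field: 325.19572/20 → 16 → Q, 114.31896/10 → 11 → L; chars QL.
Square: 5.19572/2 → 2, 4.31896/1 → 4; chars 24.
Subsquare: 1.19572/0.0833333 → 14 → o, 0.31896/0.0416667 → 7 → h; chars oh.
Extended square: 0.02905/0.00833333 → 3, 0.02729/0.00416667 → 6; chars 36.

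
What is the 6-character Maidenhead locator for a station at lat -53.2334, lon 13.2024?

Shift to the Maidenhead origin (180°W, 90°S): lon 193.2024, lat 36.7666.
Field: 193.2024/20 → 9 → J, 36.7666/10 → 3 → D; chars JD.
Square: 13.2024/2 → 6, 6.7666/1 → 6; chars 66.
Subsquare: 1.2024/0.0833333 → 14 → o, 0.7666/0.0416667 → 18 → s; chars os.

JD66os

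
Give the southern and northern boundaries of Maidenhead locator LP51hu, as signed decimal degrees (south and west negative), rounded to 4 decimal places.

Field L=11, P=15: +11·20° lon, +15·10° lat → SW at lon 40°, lat 60°.
Square 5, 1: +5·2° lon, +1·1° lat → SW at lon 50°, lat 61°.
Subsquare h=7, u=20: +7·0.0833333° lon, +20·0.0416667° lat → SW at lon 50.5833°, lat 61.8333°.
Cell spans 0.0833333° lon × 0.0416667° lat.
south 61.8333, north 61.8750.

61.8333, 61.8750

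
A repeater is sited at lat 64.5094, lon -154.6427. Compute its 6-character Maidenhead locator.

BP24qm

Offset from 180°W / 90°S: lon 25.3573°, lat 154.5094°.
Field (20°×10°, letters A–R): 25.3573/20 → 1 → B, 154.5094/10 → 15 → P; chars BP.
Square (2°×1°, digits 0–9): 5.3573/2 → 2, 4.5094/1 → 4; chars 24.
Subsquare (5′×2.5′, letters a–x): 1.3573/0.0833333 → 16 → q, 0.5094/0.0416667 → 12 → m; chars qm.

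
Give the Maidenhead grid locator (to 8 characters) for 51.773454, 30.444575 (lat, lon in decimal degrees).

KO51fs35

Shift to the Maidenhead origin (180°W, 90°S): lon 210.44457, lat 141.77345.
Field: 210.44457/20 → 10 → K, 141.77345/10 → 14 → O; chars KO.
Square: 10.44457/2 → 5, 1.77345/1 → 1; chars 51.
Subsquare: 0.44457/0.0833333 → 5 → f, 0.77345/0.0416667 → 18 → s; chars fs.
Extended square: 0.02791/0.00833333 → 3, 0.02345/0.00416667 → 5; chars 35.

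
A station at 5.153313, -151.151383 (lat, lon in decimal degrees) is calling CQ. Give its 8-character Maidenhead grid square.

BJ45kd16

Offset from 180°W / 90°S: lon 28.84862°, lat 95.15331°.
Field: lon ⌊28.84862/20⌋ = 1 → B; lat ⌊95.15331/10⌋ = 9 → J.
Square: lon ⌊8.84862/2⌋ = 4; lat ⌊5.15331/1⌋ = 5.
Subsquare: lon ⌊0.84862/0.0833333⌋ = 10 → k; lat ⌊0.15331/0.0416667⌋ = 3 → d.
Extended square: lon ⌊0.01528/0.00833333⌋ = 1; lat ⌊0.02831/0.00416667⌋ = 6.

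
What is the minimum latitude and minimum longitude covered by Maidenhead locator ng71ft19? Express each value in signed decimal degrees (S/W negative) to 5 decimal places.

Field N=13, G=6: +13·20° lon, +6·10° lat → SW at lon 80°, lat -30°.
Square 7, 1: +7·2° lon, +1·1° lat → SW at lon 94°, lat -29°.
Subsquare f=5, t=19: +5·0.0833333° lon, +19·0.0416667° lat → SW at lon 94.4167°, lat -28.2083°.
Extended square 1, 9: +1·0.00833333° lon, +9·0.00416667° lat → SW at lon 94.425°, lat -28.1708°.
latitude -28.17083, longitude 94.42500.

-28.17083, 94.42500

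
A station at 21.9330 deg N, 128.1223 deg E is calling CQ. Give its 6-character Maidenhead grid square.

Shift to the Maidenhead origin (180°W, 90°S): lon 308.1223, lat 111.9330.
Field: lon ⌊308.1223/20⌋ = 15 → P; lat ⌊111.9330/10⌋ = 11 → L.
Square: lon ⌊8.1223/2⌋ = 4; lat ⌊1.9330/1⌋ = 1.
Subsquare: lon ⌊0.1223/0.0833333⌋ = 1 → b; lat ⌊0.9330/0.0416667⌋ = 22 → w.

PL41bw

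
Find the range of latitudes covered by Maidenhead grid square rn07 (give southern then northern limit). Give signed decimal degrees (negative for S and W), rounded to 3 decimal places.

47.000, 48.000

Field R=17, N=13: +17·20° lon, +13·10° lat → SW at lon 160°, lat 40°.
Square 0, 7: +0·2° lon, +7·1° lat → SW at lon 160°, lat 47°.
Cell spans 2° lon × 1° lat.
south 47.000, north 48.000.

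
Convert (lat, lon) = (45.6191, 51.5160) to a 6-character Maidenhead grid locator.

Shift to the Maidenhead origin (180°W, 90°S): lon 231.5160, lat 135.6191.
Field: 231.5160/20 → 11 → L, 135.6191/10 → 13 → N; chars LN.
Square: 11.5160/2 → 5, 5.6191/1 → 5; chars 55.
Subsquare: 1.5160/0.0833333 → 18 → s, 0.6191/0.0416667 → 14 → o; chars so.

LN55so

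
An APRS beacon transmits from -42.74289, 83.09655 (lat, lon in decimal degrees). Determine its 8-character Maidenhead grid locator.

NE17ng11

Shift to the Maidenhead origin (180°W, 90°S): lon 263.09655, lat 47.25711.
Field (20°×10°, letters A–R): lon ⌊263.09655/20⌋ = 13 → N; lat ⌊47.25711/10⌋ = 4 → E.
Square (2°×1°, digits 0–9): lon ⌊3.09655/2⌋ = 1; lat ⌊7.25711/1⌋ = 7.
Subsquare (5′×2.5′, letters a–x): lon ⌊1.09655/0.0833333⌋ = 13 → n; lat ⌊0.25711/0.0416667⌋ = 6 → g.
Extended square (30″×15″, digits 0–9): lon ⌊0.01322/0.00833333⌋ = 1; lat ⌊0.00711/0.00416667⌋ = 1.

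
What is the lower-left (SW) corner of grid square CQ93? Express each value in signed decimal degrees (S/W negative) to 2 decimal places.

73.00, -122.00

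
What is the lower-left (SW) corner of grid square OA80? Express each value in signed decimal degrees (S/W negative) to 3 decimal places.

Field O=14, A=0: +14·20° lon, +0·10° lat → SW at lon 100°, lat -90°.
Square 8, 0: +8·2° lon, +0·1° lat → SW at lon 116°, lat -90°.
latitude -90.000, longitude 116.000.

-90.000, 116.000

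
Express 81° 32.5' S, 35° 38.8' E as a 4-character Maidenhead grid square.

KA78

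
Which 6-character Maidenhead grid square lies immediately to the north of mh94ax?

MH95aa

Latitude subsquare x = 23; +1 → 24, wraps to 0 = a, carry into square.
Latitude square 4; +1 → 5.
The longitude characters are unchanged.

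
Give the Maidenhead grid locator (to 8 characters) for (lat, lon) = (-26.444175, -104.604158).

DG73qn73

Shift to the Maidenhead origin (180°W, 90°S): lon 75.39584, lat 63.55582.
Field: 75.39584/20 → 3 → D, 63.55582/10 → 6 → G; chars DG.
Square: 15.39584/2 → 7, 3.55582/1 → 3; chars 73.
Subsquare: 1.39584/0.0833333 → 16 → q, 0.55582/0.0416667 → 13 → n; chars qn.
Extended square: 0.06251/0.00833333 → 7, 0.01416/0.00416667 → 3; chars 73.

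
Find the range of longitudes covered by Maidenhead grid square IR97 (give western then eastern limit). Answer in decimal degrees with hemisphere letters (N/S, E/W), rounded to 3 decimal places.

2.000° W, 0.000° E

Field I=8, R=17: +8·20° lon, +17·10° lat → SW at lon -20°, lat 80°.
Square 9, 7: +9·2° lon, +7·1° lat → SW at lon -2°, lat 87°.
Cell spans 2° lon × 1° lat.
west 2.000° W, east 0.000° E.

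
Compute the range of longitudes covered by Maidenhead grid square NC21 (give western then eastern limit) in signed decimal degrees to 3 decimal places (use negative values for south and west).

84.000, 86.000

Field N=13, C=2: +13·20° lon, +2·10° lat → SW at lon 80°, lat -70°.
Square 2, 1: +2·2° lon, +1·1° lat → SW at lon 84°, lat -69°.
Cell spans 2° lon × 1° lat.
west 84.000, east 86.000.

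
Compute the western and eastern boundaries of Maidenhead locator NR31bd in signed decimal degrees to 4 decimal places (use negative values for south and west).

86.0833, 86.1667

Field N=13, R=17: +13·20° lon, +17·10° lat → SW at lon 80°, lat 80°.
Square 3, 1: +3·2° lon, +1·1° lat → SW at lon 86°, lat 81°.
Subsquare b=1, d=3: +1·0.0833333° lon, +3·0.0416667° lat → SW at lon 86.0833°, lat 81.125°.
Cell spans 0.0833333° lon × 0.0416667° lat.
west 86.0833, east 86.1667.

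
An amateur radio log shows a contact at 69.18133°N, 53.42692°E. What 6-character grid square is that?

LP69re

Offset from 180°W / 90°S: lon 233.4269°, lat 159.1813°.
Field: 233.4269/20 → 11 → L, 159.1813/10 → 15 → P; chars LP.
Square: 13.4269/2 → 6, 9.1813/1 → 9; chars 69.
Subsquare: 1.4269/0.0833333 → 17 → r, 0.1813/0.0416667 → 4 → e; chars re.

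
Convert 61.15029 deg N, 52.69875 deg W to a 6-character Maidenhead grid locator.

GP31pd

Offset from 180°W / 90°S: lon 127.3013°, lat 151.1503°.
Field (20°×10°, letters A–R): lon ⌊127.3013/20⌋ = 6 → G; lat ⌊151.1503/10⌋ = 15 → P.
Square (2°×1°, digits 0–9): lon ⌊7.3013/2⌋ = 3; lat ⌊1.1503/1⌋ = 1.
Subsquare (5′×2.5′, letters a–x): lon ⌊1.3013/0.0833333⌋ = 15 → p; lat ⌊0.1503/0.0416667⌋ = 3 → d.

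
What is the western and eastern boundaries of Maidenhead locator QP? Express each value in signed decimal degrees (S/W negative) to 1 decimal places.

140.0, 160.0

Field Q=16, P=15: +16·20° lon, +15·10° lat → SW at lon 140°, lat 60°.
Cell spans 20° lon × 10° lat.
west 140.0, east 160.0.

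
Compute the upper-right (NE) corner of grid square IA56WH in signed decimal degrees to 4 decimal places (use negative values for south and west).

-83.6667, -8.0833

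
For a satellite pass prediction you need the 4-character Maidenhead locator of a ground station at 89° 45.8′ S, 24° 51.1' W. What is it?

HA70

Shift to the Maidenhead origin (180°W, 90°S): lon 155.15, lat 0.24.
Field: 155.15/20 → 7 → H, 0.24/10 → 0 → A; chars HA.
Square: 15.15/2 → 7, 0.24/1 → 0; chars 70.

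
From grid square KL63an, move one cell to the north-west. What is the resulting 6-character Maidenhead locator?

KL53xo

Longitude subsquare a = 0; −1 → -1, wraps to 23 = x, carry into square.
Longitude square 6; −1 → 5.
Latitude subsquare n = 13; +1 → 14 = o.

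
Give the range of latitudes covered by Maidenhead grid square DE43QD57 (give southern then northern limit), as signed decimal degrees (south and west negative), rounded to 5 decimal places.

Field D=3, E=4: +3·20° lon, +4·10° lat → SW at lon -120°, lat -50°.
Square 4, 3: +4·2° lon, +3·1° lat → SW at lon -112°, lat -47°.
Subsquare q=16, d=3: +16·0.0833333° lon, +3·0.0416667° lat → SW at lon -110.667°, lat -46.875°.
Extended square 5, 7: +5·0.00833333° lon, +7·0.00416667° lat → SW at lon -110.625°, lat -46.8458°.
Cell spans 0.00833333° lon × 0.00416667° lat.
south -46.84583, north -46.84167.

-46.84583, -46.84167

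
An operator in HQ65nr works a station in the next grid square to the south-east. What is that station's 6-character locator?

HQ65oq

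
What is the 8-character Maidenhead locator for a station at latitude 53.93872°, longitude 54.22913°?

LO73cw75

Offset from 180°W / 90°S: lon 234.22913°, lat 143.93872°.
Field (20°×10°, letters A–R): 234.22913/20 → 11 → L, 143.93872/10 → 14 → O; chars LO.
Square (2°×1°, digits 0–9): 14.22913/2 → 7, 3.93872/1 → 3; chars 73.
Subsquare (5′×2.5′, letters a–x): 0.22913/0.0833333 → 2 → c, 0.93872/0.0416667 → 22 → w; chars cw.
Extended square (30″×15″, digits 0–9): 0.06246/0.00833333 → 7, 0.02205/0.00416667 → 5; chars 75.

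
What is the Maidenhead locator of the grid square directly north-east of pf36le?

Longitude subsquare l = 11; +1 → 12 = m.
Latitude subsquare e = 4; +1 → 5 = f.

PF36mf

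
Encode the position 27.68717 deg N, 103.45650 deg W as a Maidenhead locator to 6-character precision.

Add 180° to longitude and 90° to latitude: 76.5435, 117.6872.
Field (20°×10°, letters A–R): 76.5435/20 → 3 → D, 117.6872/10 → 11 → L; chars DL.
Square (2°×1°, digits 0–9): 16.5435/2 → 8, 7.6872/1 → 7; chars 87.
Subsquare (5′×2.5′, letters a–x): 0.5435/0.0833333 → 6 → g, 0.6872/0.0416667 → 16 → q; chars gq.

DL87gq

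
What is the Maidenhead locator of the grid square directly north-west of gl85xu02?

GL85wu93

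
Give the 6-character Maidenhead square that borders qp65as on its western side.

QP55xs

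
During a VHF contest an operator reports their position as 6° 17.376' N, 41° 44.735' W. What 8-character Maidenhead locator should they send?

GJ96dg09

Offset from 180°W / 90°S: lon 138.25442°, lat 96.28960°.
Field: lon ⌊138.25442/20⌋ = 6 → G; lat ⌊96.28960/10⌋ = 9 → J.
Square: lon ⌊18.25442/2⌋ = 9; lat ⌊6.28960/1⌋ = 6.
Subsquare: lon ⌊0.25442/0.0833333⌋ = 3 → d; lat ⌊0.28960/0.0416667⌋ = 6 → g.
Extended square: lon ⌊0.00442/0.00833333⌋ = 0; lat ⌊0.03960/0.00416667⌋ = 9.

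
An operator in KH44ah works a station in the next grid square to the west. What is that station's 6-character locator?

Longitude subsquare a = 0; −1 → -1, wraps to 23 = x, carry into square.
Longitude square 4; −1 → 3.
The latitude characters are unchanged.

KH34xh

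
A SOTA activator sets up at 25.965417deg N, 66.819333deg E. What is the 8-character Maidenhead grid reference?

ML35jx81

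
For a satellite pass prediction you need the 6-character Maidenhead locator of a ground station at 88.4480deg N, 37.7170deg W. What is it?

HR18dk

Add 180° to longitude and 90° to latitude: 142.2830, 178.4480.
Field (20°×10°, letters A–R): lon ⌊142.2830/20⌋ = 7 → H; lat ⌊178.4480/10⌋ = 17 → R.
Square (2°×1°, digits 0–9): lon ⌊2.2830/2⌋ = 1; lat ⌊8.4480/1⌋ = 8.
Subsquare (5′×2.5′, letters a–x): lon ⌊0.2830/0.0833333⌋ = 3 → d; lat ⌊0.4480/0.0416667⌋ = 10 → k.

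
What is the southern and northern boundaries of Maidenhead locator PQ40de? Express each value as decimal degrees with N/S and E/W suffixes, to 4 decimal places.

70.1667° N, 70.2083° N

Field P=15, Q=16: +15·20° lon, +16·10° lat → SW at lon 120°, lat 70°.
Square 4, 0: +4·2° lon, +0·1° lat → SW at lon 128°, lat 70°.
Subsquare d=3, e=4: +3·0.0833333° lon, +4·0.0416667° lat → SW at lon 128.25°, lat 70.1667°.
Cell spans 0.0833333° lon × 0.0416667° lat.
south 70.1667° N, north 70.2083° N.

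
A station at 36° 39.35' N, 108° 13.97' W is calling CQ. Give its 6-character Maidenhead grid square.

Shift to the Maidenhead origin (180°W, 90°S): lon 71.7672, lat 126.6558.
Field: lon ⌊71.7672/20⌋ = 3 → D; lat ⌊126.6558/10⌋ = 12 → M.
Square: lon ⌊11.7672/2⌋ = 5; lat ⌊6.6558/1⌋ = 6.
Subsquare: lon ⌊1.7672/0.0833333⌋ = 21 → v; lat ⌊0.6558/0.0416667⌋ = 15 → p.

DM56vp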